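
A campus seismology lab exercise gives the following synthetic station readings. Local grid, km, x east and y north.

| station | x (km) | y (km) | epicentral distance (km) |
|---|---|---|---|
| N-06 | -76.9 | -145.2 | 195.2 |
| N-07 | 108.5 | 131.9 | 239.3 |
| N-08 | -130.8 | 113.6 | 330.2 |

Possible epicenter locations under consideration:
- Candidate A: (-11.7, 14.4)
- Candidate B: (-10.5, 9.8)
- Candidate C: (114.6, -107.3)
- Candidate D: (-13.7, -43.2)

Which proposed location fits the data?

For each candidate, compare |candidate − station| to the reported distance:
Candidate A: residuals N-06 22.8, N-07 71.2, N-08 175.2 → max 175.2 km
Candidate B: residuals N-06 26.6, N-07 68.8, N-08 171.3 → max 171.3 km
Candidate C: residuals N-06 0.0, N-07 0.0, N-08 0.0 → max 0.0 km
Candidate D: residuals N-06 75.2, N-07 25.8, N-08 134.5 → max 134.5 km
Only Candidate C has all residuals ≈ 0.

Candidate C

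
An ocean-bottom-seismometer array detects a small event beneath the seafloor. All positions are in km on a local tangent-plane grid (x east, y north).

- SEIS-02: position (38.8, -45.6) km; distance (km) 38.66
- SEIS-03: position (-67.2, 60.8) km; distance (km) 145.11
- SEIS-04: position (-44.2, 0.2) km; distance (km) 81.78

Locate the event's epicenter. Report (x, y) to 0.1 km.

5.3 km east, -64.9 km north

Circle about each station: (x − 38.8)² + (y + 45.6)² = 38.66²; (x + 67.2)² + (y − 60.8)² = 145.11²; (x + 44.2)² + (y − 0.2)² = 81.78².
Subtracting pairs of circle equations eliminates x²+y² and gives linear equations (the radical axes):
-212.0 x + 212.8 y = -14934.64
-166.0 x + 91.6 y = -6824.49
Solving the 2×2 system: x ≈ 5.3, y ≈ -64.9 km.
Check against SEIS-02 (with the unrounded x, y): √((x − 38.8)²+(y + 45.6)²) = 38.67 ≈ 38.66 km. ✓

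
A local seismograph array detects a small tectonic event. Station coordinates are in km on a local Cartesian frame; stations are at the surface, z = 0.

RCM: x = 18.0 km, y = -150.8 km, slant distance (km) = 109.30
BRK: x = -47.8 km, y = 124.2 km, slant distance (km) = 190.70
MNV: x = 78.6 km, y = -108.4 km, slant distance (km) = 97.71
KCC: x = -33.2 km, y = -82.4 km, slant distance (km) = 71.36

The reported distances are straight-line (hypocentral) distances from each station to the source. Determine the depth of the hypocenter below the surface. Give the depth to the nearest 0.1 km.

Each station gives a sphere (x−x_i)² + (y−y_i)² + z² = d_i² (stations at z=0).
Subtracting the RCM sphere from BRK and MNV: z² cancels, leaving linear equations in x and y:
-131.6 x + 550.0 y = -29774.16
121.2 x + 84.8 y = -2736.87
Solving: x ≈ 13.102, y ≈ -51.000 km (keep extra digits for the depth step; rounded: 13.1, -51.0).
Then from the RCM sphere: z² = 109.30² − (x − 18.0)² − (y + 150.8)² with x = 13.102, y = -51.000, so z ≈ 44.300 ≈ 44.3 km.
Check against KCC (with the unrounded solution): distance 71.36 ≈ 71.36 km. ✓

z ≈ 44.3 km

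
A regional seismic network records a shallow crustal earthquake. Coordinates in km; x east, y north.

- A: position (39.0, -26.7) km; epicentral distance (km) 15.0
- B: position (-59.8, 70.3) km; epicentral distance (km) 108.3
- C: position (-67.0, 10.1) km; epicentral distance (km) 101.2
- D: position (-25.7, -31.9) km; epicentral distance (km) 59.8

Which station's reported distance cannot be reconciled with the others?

B

Solve using three stations at a time. Using A, C, D (subtract circle equations pairwise → linear system) gives (x, y) ≈ (31.3, -13.9).
Distances from that point to each station vs reported:
  A: calculated 14.9 vs reported 15.0 → residual 0.1 km
  B: calculated 124.0 vs reported 108.3 → residual 15.7 km
  C: calculated 101.2 vs reported 101.2 → residual 0.0 km
  D: calculated 59.8 vs reported 59.8 → residual 0.0 km
A, C, D are mutually consistent (residuals ≈ 0); B is off by 15.7 km.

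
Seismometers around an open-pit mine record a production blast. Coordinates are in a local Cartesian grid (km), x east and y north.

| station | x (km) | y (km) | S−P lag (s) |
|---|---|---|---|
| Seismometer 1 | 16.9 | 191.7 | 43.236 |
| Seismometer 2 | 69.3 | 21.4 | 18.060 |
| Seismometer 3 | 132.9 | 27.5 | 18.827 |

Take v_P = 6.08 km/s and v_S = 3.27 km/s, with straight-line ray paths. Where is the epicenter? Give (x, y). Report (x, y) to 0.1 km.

Distance from S−P lag: d = Δt · v_P v_S / (v_P − v_S) = Δt · (6.08·3.27)/(6.08−3.27) ≈ 7.0753·Δt.
So d_Seismometer 1 = 305.91, d_Seismometer 2 = 127.78, d_Seismometer 3 = 133.21 km.
Circle about each station: (x − 16.9)² + (y − 191.7)² = 305.91²; (x − 69.3)² + (y − 21.4)² = 127.78²; (x − 132.9)² + (y − 27.5)² = 133.21².
Subtracting the Seismometer 1 equation from the Seismometer 2 and Seismometer 3 equations removes the quadratic terms:
104.8 x − 340.6 y = 45479.15
232.0 x − 328.4 y = 57220.18
Solving the 2×2 system: x ≈ 102.1, y ≈ -102.1 km.

(102.1, -102.1)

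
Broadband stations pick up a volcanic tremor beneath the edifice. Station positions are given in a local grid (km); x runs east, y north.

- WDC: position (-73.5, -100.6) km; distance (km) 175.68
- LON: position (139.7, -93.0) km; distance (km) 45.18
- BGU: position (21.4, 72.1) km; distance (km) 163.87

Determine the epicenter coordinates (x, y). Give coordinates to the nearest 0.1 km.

Circle about each station: (x + 73.5)² + (y + 100.6)² = 175.68²; (x − 139.7)² + (y + 93.0)² = 45.18²; (x − 21.4)² + (y − 72.1)² = 163.87².
Subtracting pairs of circle equations eliminates x²+y² and gives linear equations (the radical axes):
426.4 x + 15.2 y = 41464.71
189.8 x + 345.4 y = -5856.15
Solving the 2×2 system: x ≈ 99.8, y ≈ -71.8 km.

x ≈ 99.8 km, y ≈ -71.8 km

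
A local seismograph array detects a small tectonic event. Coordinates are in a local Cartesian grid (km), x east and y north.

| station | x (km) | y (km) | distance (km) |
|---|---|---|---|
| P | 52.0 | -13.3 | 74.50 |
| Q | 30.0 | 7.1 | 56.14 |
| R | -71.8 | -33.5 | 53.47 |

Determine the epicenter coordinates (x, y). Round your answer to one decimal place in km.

Circle about each station: (x − 52.0)² + (y + 13.3)² = 74.50²; (x − 30.0)² + (y − 7.1)² = 56.14²; (x + 71.8)² + (y + 33.5)² = 53.47².
Subtracting the P equation from the Q and R equations removes the quadratic terms:
-44.0 x + 40.8 y = 468.07
-247.6 x − 40.4 y = 6087.81
Solving the 2×2 system: x ≈ -22.5, y ≈ -12.8 km.

(-22.5, -12.8)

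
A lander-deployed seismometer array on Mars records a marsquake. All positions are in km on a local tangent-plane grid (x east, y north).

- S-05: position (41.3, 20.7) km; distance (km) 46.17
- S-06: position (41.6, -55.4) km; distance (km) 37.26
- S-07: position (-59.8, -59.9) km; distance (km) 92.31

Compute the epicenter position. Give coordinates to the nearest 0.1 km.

24.5 km east, -22.3 km north

Circle about each station: (x − 41.3)² + (y − 20.7)² = 46.17²; (x − 41.6)² + (y + 55.4)² = 37.26²; (x + 59.8)² + (y + 59.9)² = 92.31².
Subtracting pairs of circle equations eliminates x²+y² and gives linear equations (the radical axes):
0.6 x − 152.2 y = 3408.90
-202.2 x − 161.2 y = -1359.60
Solving the 2×2 system: x ≈ 24.5, y ≈ -22.3 km.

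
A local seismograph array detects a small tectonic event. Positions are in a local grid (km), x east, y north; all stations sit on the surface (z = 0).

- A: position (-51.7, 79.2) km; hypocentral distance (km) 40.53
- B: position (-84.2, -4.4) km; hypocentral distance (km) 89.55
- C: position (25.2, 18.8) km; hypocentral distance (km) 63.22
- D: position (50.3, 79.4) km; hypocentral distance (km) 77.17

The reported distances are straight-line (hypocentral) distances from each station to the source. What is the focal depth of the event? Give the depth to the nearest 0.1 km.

Each station gives a sphere (x−x_i)² + (y−y_i)² + z² = d_i² (stations at z=0).
Subtracting the A sphere from B and C: z² cancels, leaving linear equations in x and y:
-65.0 x − 167.2 y = -8213.05
153.8 x − 120.8 y = -10311.14
Solving: x ≈ -21.803, y ≈ 57.597 km (keep extra digits for the depth step; rounded: -21.8, 57.6).
Then from the A sphere: z² = 40.53² − (x + 51.7)² − (y − 79.2)² with x = -21.803, y = 57.597, so z ≈ 16.798 ≈ 16.8 km.

16.8 km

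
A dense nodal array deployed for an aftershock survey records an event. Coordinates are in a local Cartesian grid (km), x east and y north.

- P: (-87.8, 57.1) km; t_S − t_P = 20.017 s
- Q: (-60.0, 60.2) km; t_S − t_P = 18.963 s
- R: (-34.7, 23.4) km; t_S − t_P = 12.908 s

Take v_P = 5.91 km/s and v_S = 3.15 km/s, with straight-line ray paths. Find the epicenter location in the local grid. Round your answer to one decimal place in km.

Distance from S−P lag: d = Δt · v_P v_S / (v_P − v_S) = Δt · (5.91·3.15)/(5.91−3.15) ≈ 6.7451·Δt.
So d_P = 135.02, d_Q = 127.91, d_R = 87.07 km.
Circle about each station: (x + 87.8)² + (y − 57.1)² = 135.02²; (x + 60.0)² + (y − 60.2)² = 127.91²; (x + 34.7)² + (y − 23.4)² = 87.07².
Subtracting pairs of circle equations eliminates x²+y² and gives linear equations (the radical axes):
55.6 x + 6.2 y = -1875.78
106.2 x − 67.4 y = 1431.62
Solving the 2×2 system: x ≈ -26.7, y ≈ -63.3 km.

x ≈ -26.7 km, y ≈ -63.3 km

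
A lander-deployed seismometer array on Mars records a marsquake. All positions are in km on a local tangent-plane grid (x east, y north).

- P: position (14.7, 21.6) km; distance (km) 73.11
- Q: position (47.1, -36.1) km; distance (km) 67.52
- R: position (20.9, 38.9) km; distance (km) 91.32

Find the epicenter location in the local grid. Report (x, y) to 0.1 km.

-20.1 km east, -42.7 km north

Circle about each station: (x − 14.7)² + (y − 21.6)² = 73.11²; (x − 47.1)² + (y + 36.1)² = 67.52²; (x − 20.9)² + (y − 38.9)² = 91.32².
Subtracting pairs of circle equations eliminates x²+y² and gives linear equations (the radical axes):
64.8 x − 115.4 y = 3625.09
12.4 x + 34.6 y = -1726.90
Solving the 2×2 system: x ≈ -20.1, y ≈ -42.7 km.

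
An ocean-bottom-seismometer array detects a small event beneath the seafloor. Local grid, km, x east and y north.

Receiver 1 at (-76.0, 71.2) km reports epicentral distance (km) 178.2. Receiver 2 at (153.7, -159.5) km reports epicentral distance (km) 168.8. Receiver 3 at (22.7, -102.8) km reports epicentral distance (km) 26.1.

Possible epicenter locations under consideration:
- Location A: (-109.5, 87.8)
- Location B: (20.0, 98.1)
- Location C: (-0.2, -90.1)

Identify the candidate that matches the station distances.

For each candidate, compare |candidate − station| to the reported distance:
Location A: residuals Receiver 1 140.8, Receiver 2 192.4, Receiver 3 205.9 → max 205.9 km
Location B: residuals Receiver 1 78.5, Receiver 2 121.4, Receiver 3 174.8 → max 174.8 km
Location C: residuals Receiver 1 0.0, Receiver 2 0.0, Receiver 3 0.1 → max 0.1 km
Only Location C has all residuals ≈ 0.

Location C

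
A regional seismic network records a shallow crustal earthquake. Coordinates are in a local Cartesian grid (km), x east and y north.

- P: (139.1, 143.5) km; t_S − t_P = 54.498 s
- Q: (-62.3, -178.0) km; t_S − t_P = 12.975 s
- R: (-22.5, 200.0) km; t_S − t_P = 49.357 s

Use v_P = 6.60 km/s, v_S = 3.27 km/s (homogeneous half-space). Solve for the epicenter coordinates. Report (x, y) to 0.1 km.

-108.9 km east, -108.0 km north

Distance from S−P lag: d = Δt · v_P v_S / (v_P − v_S) = Δt · (6.60·3.27)/(6.60−3.27) ≈ 6.4811·Δt.
So d_P = 353.21, d_Q = 84.09, d_R = 319.89 km.
Circle about each station: (x − 139.1)² + (y − 143.5)² = 353.21²; (x + 62.3)² + (y + 178.0)² = 84.09²; (x + 22.5)² + (y − 200.0)² = 319.89².
Subtracting pairs of circle equations eliminates x²+y² and gives linear equations (the radical axes):
-402.8 x − 643.0 y = 113310.41
-323.2 x + 113.0 y = 22992.88
Solving the 2×2 system: x ≈ -108.9, y ≈ -108.0 km.
Check against P (with the unrounded x, y): √((x − 139.1)²+(y − 143.5)²) = 353.21 ≈ 353.21 km. ✓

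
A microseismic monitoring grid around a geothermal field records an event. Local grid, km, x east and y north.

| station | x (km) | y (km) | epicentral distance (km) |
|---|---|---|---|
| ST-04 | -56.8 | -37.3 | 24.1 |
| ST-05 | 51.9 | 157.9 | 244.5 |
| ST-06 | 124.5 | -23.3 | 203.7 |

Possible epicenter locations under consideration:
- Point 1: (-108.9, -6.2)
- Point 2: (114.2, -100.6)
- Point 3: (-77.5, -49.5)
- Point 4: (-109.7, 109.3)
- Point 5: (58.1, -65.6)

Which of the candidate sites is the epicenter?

For each candidate, compare |candidate − station| to the reported distance:
Point 1: residuals ST-04 36.6, ST-05 14.7, ST-06 30.3 → max 36.6 km
Point 2: residuals ST-04 158.2, ST-05 21.4, ST-06 125.7 → max 158.2 km
Point 3: residuals ST-04 0.1, ST-05 0.0, ST-06 0.0 → max 0.1 km
Point 4: residuals ST-04 131.8, ST-05 75.8, ST-06 65.4 → max 131.8 km
Point 5: residuals ST-04 94.2, ST-05 20.9, ST-06 125.0 → max 125.0 km
Only Point 3 has all residuals ≈ 0.

Point 3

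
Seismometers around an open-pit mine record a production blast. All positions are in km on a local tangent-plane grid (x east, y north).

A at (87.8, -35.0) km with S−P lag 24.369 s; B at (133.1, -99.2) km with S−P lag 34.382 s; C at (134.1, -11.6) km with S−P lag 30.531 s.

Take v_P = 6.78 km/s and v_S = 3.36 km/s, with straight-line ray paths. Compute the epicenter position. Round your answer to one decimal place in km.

(-68.1, 10.2)

Distance from S−P lag: d = Δt · v_P v_S / (v_P − v_S) = Δt · (6.78·3.36)/(6.78−3.36) ≈ 6.6611·Δt.
So d_A = 162.32, d_B = 229.02, d_C = 203.37 km.
Circle about each station: (x − 87.8)² + (y + 35.0)² = 162.32²; (x − 133.1)² + (y + 99.2)² = 229.02²; (x − 134.1)² + (y + 11.6)² = 203.37².
Subtracting the A equation from the B and C equations removes the quadratic terms:
90.6 x − 128.4 y = -7479.97
92.6 x + 46.8 y = -5828.04
Solving the 2×2 system: x ≈ -68.1, y ≈ 10.2 km.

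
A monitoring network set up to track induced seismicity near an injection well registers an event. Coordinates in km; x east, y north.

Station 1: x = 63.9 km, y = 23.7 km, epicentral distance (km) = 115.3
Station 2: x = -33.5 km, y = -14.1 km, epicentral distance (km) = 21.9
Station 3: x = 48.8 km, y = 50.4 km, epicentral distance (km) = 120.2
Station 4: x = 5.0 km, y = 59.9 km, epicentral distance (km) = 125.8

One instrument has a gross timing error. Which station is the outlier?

Solve using three stations at a time. Using Station 1, Station 2, Station 3 (subtract circle equations pairwise → linear system) gives (x, y) ≈ (-34.7, -36.1).
Distances from that point to each station vs reported:
  Station 1: calculated 115.3 vs reported 115.3 → residual 0.0 km
  Station 2: calculated 22.0 vs reported 21.9 → residual 0.1 km
  Station 3: calculated 120.2 vs reported 120.2 → residual 0.0 km
  Station 4: calculated 103.9 vs reported 125.8 → residual 21.9 km
Station 1, Station 2, Station 3 are mutually consistent (residuals ≈ 0); Station 4 is off by 21.9 km.

Station 4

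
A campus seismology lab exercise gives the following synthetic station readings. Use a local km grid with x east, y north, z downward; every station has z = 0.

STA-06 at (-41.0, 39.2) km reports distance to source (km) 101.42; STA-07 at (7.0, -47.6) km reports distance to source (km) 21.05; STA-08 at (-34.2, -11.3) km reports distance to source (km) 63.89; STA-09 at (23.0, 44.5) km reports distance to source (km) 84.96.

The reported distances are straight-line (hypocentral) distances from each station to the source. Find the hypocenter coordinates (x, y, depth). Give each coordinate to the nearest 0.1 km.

Each station gives a sphere (x−x_i)² + (y−y_i)² + z² = d_i² (stations at z=0).
Subtracting the STA-06 sphere from STA-07 and STA-08: z² cancels, leaving linear equations in x and y:
96.0 x − 173.6 y = 8940.03
13.6 x − 101.0 y = 4283.77
Solving: x ≈ 21.715, y ≈ -39.490 km (keep extra digits for the depth step; rounded: 21.7, -39.5).
Then from the STA-06 sphere: z² = 101.42² − (x + 41.0)² − (y − 39.2)² with x = 21.715, y = -39.490, so z ≈ 12.678 ≈ 12.7 km.

x ≈ 21.7 km, y ≈ -39.5 km, depth ≈ 12.7 km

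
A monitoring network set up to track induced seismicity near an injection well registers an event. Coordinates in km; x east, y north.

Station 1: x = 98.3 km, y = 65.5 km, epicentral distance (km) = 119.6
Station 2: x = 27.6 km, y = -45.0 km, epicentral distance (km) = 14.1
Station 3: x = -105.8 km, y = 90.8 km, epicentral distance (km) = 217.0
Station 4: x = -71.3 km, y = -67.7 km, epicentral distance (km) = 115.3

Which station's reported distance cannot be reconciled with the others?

Solve using three stations at a time. Using Station 1, Station 2, Station 4 (subtract circle equations pairwise → linear system) gives (x, y) ≈ (40.4, -39.2).
Distances from that point to each station vs reported:
  Station 1: calculated 119.6 vs reported 119.6 → residual 0.0 km
  Station 2: calculated 14.1 vs reported 14.1 → residual 0.0 km
  Station 3: calculated 195.6 vs reported 217.0 → residual 21.4 km
  Station 4: calculated 115.3 vs reported 115.3 → residual 0.0 km
Station 1, Station 2, Station 4 are mutually consistent (residuals ≈ 0); Station 3 is off by 21.4 km.

Station 3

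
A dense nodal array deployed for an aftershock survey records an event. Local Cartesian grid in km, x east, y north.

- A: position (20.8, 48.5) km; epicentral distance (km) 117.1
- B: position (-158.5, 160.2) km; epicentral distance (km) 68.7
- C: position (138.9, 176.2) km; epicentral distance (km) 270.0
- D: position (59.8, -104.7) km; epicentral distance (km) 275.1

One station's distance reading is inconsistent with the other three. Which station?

A

Solve using three stations at a time. Using B, C, D (subtract circle equations pairwise → linear system) gives (x, y) ≈ (-120.9, 102.7).
Distances from that point to each station vs reported:
  A: calculated 151.7 vs reported 117.1 → residual 34.6 km
  B: calculated 68.7 vs reported 68.7 → residual 0.0 km
  C: calculated 270.0 vs reported 270.0 → residual 0.0 km
  D: calculated 275.1 vs reported 275.1 → residual 0.0 km
B, C, D are mutually consistent (residuals ≈ 0); A is off by 34.6 km.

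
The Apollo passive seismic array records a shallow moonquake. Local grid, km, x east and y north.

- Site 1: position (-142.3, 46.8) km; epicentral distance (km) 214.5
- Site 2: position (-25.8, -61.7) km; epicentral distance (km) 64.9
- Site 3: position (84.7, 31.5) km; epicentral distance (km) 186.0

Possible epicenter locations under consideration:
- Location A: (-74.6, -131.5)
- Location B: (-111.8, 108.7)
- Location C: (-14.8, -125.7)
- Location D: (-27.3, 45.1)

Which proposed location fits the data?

For each candidate, compare |candidate − station| to the reported distance:
Location A: residuals Site 1 23.8, Site 2 20.3, Site 3 41.9 → max 41.9 km
Location B: residuals Site 1 145.5, Site 2 126.0, Site 3 25.1 → max 145.5 km
Location C: residuals Site 1 0.0, Site 2 0.0, Site 3 0.0 → max 0.0 km
Location D: residuals Site 1 99.5, Site 2 41.9, Site 3 73.2 → max 99.5 km
Only Location C has all residuals ≈ 0.

Location C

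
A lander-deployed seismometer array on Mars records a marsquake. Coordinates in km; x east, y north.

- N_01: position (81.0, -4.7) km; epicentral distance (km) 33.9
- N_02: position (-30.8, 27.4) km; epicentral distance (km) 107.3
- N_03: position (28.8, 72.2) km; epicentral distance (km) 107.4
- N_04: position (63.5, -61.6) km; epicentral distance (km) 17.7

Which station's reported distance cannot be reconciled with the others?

N_04

Solve using three stations at a time. Using N_01, N_02, N_03 (subtract circle equations pairwise → linear system) gives (x, y) ≈ (59.4, -30.7).
Distances from that point to each station vs reported:
  N_01: calculated 33.9 vs reported 33.9 → residual 0.0 km
  N_02: calculated 107.3 vs reported 107.3 → residual 0.0 km
  N_03: calculated 107.4 vs reported 107.4 → residual 0.0 km
  N_04: calculated 31.1 vs reported 17.7 → residual 13.4 km
N_01, N_02, N_03 are mutually consistent (residuals ≈ 0); N_04 is off by 13.4 km.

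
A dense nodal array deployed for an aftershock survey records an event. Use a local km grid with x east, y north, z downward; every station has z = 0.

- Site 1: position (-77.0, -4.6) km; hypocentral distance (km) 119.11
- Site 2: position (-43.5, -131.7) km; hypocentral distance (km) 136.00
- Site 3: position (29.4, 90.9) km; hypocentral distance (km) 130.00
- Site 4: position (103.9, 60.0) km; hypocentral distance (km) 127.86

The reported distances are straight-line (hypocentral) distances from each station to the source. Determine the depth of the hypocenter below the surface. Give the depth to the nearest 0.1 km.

Each station gives a sphere (x−x_i)² + (y−y_i)² + z² = d_i² (stations at z=0).
Subtracting the Site 1 sphere from Site 2 and Site 3: z² cancels, leaving linear equations in x and y:
67.0 x − 254.2 y = 8978.17
212.8 x + 191.0 y = 464.20
Solving: x ≈ 27.400, y ≈ -28.097 km (keep extra digits for the depth step; rounded: 27.4, -28.1).
Then from the Site 1 sphere: z² = 119.11² − (x + 77.0)² − (y + 4.6)² with x = 27.400, y = -28.097, so z ≈ 52.304 ≈ 52.3 km.

52.3 km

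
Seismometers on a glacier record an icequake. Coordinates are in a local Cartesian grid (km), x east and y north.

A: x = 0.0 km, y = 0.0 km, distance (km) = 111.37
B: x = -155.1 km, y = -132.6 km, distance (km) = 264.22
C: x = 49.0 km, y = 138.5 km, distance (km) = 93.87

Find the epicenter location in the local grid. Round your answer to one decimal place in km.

(-38.5, 104.5)

Circle about each station: x² + y² = 111.37²; (x + 155.1)² + (y + 132.6)² = 264.22²; (x − 49.0)² + (y − 138.5)² = 93.87².
Subtracting the A equation from the B and C equations removes the quadratic terms:
-310.2 x − 265.2 y = -15770.16
98.0 x + 277.0 y = 25174.95
Solving the 2×2 system: x ≈ -38.5, y ≈ 104.5 km.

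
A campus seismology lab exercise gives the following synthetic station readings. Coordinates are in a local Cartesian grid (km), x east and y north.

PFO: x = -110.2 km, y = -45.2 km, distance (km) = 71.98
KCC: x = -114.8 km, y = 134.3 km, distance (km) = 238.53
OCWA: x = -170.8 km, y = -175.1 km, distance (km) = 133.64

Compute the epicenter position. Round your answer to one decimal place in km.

(-61.5, -98.2)

Circle about each station: (x + 110.2)² + (y + 45.2)² = 71.98²; (x + 114.8)² + (y − 134.3)² = 238.53²; (x + 170.8)² + (y + 175.1)² = 133.64².
Subtracting pairs of circle equations eliminates x²+y² and gives linear equations (the radical axes):
-9.2 x + 359.0 y = -34686.99
-121.2 x − 259.8 y = 32967.04
Solving the 2×2 system: x ≈ -61.5, y ≈ -98.2 km.
Check against PFO (with the unrounded x, y): √((x + 110.2)²+(y + 45.2)²) = 71.97 ≈ 71.98 km. ✓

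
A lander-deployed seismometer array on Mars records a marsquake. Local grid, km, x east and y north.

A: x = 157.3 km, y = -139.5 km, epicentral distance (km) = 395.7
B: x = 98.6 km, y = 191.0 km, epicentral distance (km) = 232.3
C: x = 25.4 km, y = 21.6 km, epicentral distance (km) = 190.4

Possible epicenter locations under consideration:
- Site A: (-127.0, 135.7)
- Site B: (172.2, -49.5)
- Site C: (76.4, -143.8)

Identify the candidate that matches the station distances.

For each candidate, compare |candidate − station| to the reported distance:
Site A: residuals A 0.0, B 0.0, C 0.0 → max 0.0 km
Site B: residuals A 304.5, B 19.2, C 27.3 → max 304.5 km
Site C: residuals A 314.7, B 103.2, C 17.3 → max 314.7 km
Only Site A has all residuals ≈ 0.

Site A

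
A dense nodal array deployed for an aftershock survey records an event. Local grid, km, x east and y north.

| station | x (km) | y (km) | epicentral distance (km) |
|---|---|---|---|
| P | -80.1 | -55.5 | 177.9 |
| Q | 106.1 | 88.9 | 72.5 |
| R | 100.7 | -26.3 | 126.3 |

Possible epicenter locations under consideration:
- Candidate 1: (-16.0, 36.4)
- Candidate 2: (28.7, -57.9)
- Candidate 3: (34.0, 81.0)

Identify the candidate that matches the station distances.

For each candidate, compare |candidate − station| to the reported distance:
Candidate 1: residuals P 65.9, Q 60.4, R 6.2 → max 65.9 km
Candidate 2: residuals P 69.1, Q 93.5, R 47.7 → max 93.5 km
Candidate 3: residuals P 0.0, Q 0.0, R 0.0 → max 0.0 km
Only Candidate 3 has all residuals ≈ 0.

Candidate 3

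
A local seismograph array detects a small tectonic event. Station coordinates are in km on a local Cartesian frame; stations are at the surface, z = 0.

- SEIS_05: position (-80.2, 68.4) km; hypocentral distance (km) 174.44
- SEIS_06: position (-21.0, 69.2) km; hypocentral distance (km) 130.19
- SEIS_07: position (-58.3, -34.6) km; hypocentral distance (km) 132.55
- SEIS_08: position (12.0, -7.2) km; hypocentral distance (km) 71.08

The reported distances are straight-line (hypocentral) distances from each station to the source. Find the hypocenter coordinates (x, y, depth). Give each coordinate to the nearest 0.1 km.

x ≈ 64.4 km, y ≈ -17.1 km, depth ≈ 47.0 km

Each station gives a sphere (x−x_i)² + (y−y_i)² + z² = d_i² (stations at z=0).
Subtracting the SEIS_05 sphere from SEIS_06 and SEIS_07: z² cancels, leaving linear equations in x and y:
118.4 x + 1.6 y = 7598.92
43.8 x − 206.0 y = 6345.26
Solving: x ≈ 64.411, y ≈ -17.107 km (keep extra digits for the depth step; rounded: 64.4, -17.1).
Then from the SEIS_05 sphere: z² = 174.44² − (x + 80.2)² − (y − 68.4)² with x = 64.411, y = -17.107, so z ≈ 46.963 ≈ 47.0 km.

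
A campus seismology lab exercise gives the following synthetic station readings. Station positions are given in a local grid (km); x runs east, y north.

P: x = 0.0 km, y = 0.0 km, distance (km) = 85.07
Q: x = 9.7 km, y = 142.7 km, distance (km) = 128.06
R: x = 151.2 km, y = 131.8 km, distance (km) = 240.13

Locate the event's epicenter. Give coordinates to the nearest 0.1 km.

Circle about each station: x² + y² = 85.07²; (x − 9.7)² + (y − 142.7)² = 128.06²; (x − 151.2)² + (y − 131.8)² = 240.13².
Subtracting pairs of circle equations eliminates x²+y² and gives linear equations (the radical axes):
19.4 x + 285.4 y = 11294.92
302.4 x + 263.6 y = -10192.83
Solving the 2×2 system: x ≈ -72.5, y ≈ 44.5 km.

(-72.5, 44.5)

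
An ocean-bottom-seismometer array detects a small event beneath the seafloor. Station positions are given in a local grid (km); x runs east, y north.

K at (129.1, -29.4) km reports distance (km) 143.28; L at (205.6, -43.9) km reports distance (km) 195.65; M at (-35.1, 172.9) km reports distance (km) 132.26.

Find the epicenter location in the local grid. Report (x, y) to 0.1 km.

x ≈ 78.1 km, y ≈ 104.5 km

Circle about each station: (x − 129.1)² + (y + 29.4)² = 143.28²; (x − 205.6)² + (y + 43.9)² = 195.65²; (x + 35.1)² + (y − 172.9)² = 132.26².
Subtracting the K equation from the L and M equations removes the quadratic terms:
153.0 x − 29.0 y = 8917.64
-328.4 x + 404.6 y = 16631.70
Solving the 2×2 system: x ≈ 78.1, y ≈ 104.5 km.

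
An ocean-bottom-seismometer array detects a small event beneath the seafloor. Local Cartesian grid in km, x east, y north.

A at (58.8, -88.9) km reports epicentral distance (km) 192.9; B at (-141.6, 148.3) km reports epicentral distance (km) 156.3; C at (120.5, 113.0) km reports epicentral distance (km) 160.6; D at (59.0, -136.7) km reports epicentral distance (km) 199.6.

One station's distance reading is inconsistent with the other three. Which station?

A

Solve using three stations at a time. Using B, C, D (subtract circle equations pairwise → linear system) gives (x, y) ≈ (-24.8, 44.5).
Distances from that point to each station vs reported:
  A: calculated 157.4 vs reported 192.9 → residual 35.5 km
  B: calculated 156.3 vs reported 156.3 → residual 0.0 km
  C: calculated 160.6 vs reported 160.6 → residual 0.0 km
  D: calculated 199.6 vs reported 199.6 → residual 0.0 km
B, C, D are mutually consistent (residuals ≈ 0); A is off by 35.5 km.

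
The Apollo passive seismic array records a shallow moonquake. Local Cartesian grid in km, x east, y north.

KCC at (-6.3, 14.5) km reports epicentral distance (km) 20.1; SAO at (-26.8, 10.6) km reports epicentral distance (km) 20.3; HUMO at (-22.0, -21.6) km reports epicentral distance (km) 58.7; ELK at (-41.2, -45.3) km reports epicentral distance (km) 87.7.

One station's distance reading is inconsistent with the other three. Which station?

SAO

Solve using three stations at a time. Using KCC, HUMO, ELK (subtract circle equations pairwise → linear system) gives (x, y) ≈ (-5.1, 34.6).
Distances from that point to each station vs reported:
  KCC: calculated 20.2 vs reported 20.1 → residual 0.1 km
  SAO: calculated 32.4 vs reported 20.3 → residual 12.1 km
  HUMO: calculated 58.7 vs reported 58.7 → residual 0.0 km
  ELK: calculated 87.7 vs reported 87.7 → residual 0.0 km
KCC, HUMO, ELK are mutually consistent (residuals ≈ 0); SAO is off by 12.1 km.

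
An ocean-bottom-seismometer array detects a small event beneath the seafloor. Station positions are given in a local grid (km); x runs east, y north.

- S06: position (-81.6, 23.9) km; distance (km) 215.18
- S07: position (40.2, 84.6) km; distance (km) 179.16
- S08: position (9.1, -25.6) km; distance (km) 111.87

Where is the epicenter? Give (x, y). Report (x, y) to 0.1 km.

x ≈ 105.6 km, y ≈ -82.2 km

Circle about each station: (x + 81.6)² + (y − 23.9)² = 215.18²; (x − 40.2)² + (y − 84.6)² = 179.16²; (x − 9.1)² + (y + 25.6)² = 111.87².
Subtracting the S06 equation from the S07 and S08 equations removes the quadratic terms:
243.6 x + 121.4 y = 15747.56
181.4 x − 99.0 y = 27295.94
Solving the 2×2 system: x ≈ 105.6, y ≈ -82.2 km.
Check against S06 (with the unrounded x, y): √((x + 81.6)²+(y − 23.9)²) = 215.19 ≈ 215.18 km. ✓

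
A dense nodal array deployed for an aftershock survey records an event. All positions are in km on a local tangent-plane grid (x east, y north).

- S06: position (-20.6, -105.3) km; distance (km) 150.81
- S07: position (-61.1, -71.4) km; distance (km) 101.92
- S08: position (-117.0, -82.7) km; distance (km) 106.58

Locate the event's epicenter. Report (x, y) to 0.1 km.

-100.5 km east, 22.6 km north

Circle about each station: (x + 20.6)² + (y + 105.3)² = 150.81²; (x + 61.1)² + (y + 71.4)² = 101.92²; (x + 117.0)² + (y + 82.7)² = 106.58².
Subtracting the S06 equation from the S07 and S08 equations removes the quadratic terms:
-81.0 x + 67.8 y = 9674.69
-192.8 x + 45.2 y = 20400.20
Solving the 2×2 system: x ≈ -100.5, y ≈ 22.6 km.
Check against S06 (with the unrounded x, y): √((x + 20.6)²+(y + 105.3)²) = 150.83 ≈ 150.81 km. ✓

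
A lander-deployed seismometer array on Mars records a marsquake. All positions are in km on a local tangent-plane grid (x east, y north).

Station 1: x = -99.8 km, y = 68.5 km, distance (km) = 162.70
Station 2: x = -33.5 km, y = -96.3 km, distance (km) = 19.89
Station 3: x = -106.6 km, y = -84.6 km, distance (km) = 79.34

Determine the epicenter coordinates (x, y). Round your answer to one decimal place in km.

-27.6 km east, -77.3 km north

Circle about each station: (x + 99.8)² + (y − 68.5)² = 162.70²; (x + 33.5)² + (y + 96.3)² = 19.89²; (x + 106.6)² + (y + 84.6)² = 79.34².
Subtracting pairs of circle equations eliminates x²+y² and gives linear equations (the radical axes):
132.6 x − 329.6 y = 21819.33
-13.6 x − 306.2 y = 24044.88
Solving the 2×2 system: x ≈ -27.6, y ≈ -77.3 km.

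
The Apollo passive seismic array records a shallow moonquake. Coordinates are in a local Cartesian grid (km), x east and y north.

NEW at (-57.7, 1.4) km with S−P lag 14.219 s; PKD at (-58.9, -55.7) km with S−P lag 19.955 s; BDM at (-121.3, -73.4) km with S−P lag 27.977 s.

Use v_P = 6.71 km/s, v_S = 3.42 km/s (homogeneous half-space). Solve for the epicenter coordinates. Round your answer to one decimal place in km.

(26.0, 54.6)

Distance from S−P lag: d = Δt · v_P v_S / (v_P − v_S) = Δt · (6.71·3.42)/(6.71−3.42) ≈ 6.9751·Δt.
So d_NEW = 99.18, d_PKD = 139.19, d_BDM = 195.14 km.
Circle about each station: (x + 57.7)² + (y − 1.4)² = 99.18²; (x + 58.9)² + (y + 55.7)² = 139.19²; (x + 121.3)² + (y + 73.4)² = 195.14².
Subtracting the NEW equation from the PKD and BDM equations removes the quadratic terms:
-2.4 x − 114.2 y = -6296.73
-127.2 x − 149.6 y = -11472.95
Solving the 2×2 system: x ≈ 26.0, y ≈ 54.6 km.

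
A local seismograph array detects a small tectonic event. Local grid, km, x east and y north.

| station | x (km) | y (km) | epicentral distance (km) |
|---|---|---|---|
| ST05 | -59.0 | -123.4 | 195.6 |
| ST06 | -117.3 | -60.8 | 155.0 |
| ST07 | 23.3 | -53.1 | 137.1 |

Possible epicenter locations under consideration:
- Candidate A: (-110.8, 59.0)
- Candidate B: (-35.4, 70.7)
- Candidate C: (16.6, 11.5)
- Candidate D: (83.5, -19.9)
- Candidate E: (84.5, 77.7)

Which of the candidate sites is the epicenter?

For each candidate, compare |candidate − station| to the reported distance:
Candidate A: residuals ST05 6.0, ST06 35.0, ST07 37.7 → max 37.7 km
Candidate B: residuals ST05 0.1, ST06 0.1, ST07 0.1 → max 0.1 km
Candidate C: residuals ST05 41.0, ST06 2.8, ST07 72.2 → max 72.2 km
Candidate D: residuals ST05 19.5, ST06 49.9, ST07 68.4 → max 68.4 km
Candidate E: residuals ST05 51.4, ST06 89.8, ST07 7.3 → max 89.8 km
Only Candidate B has all residuals ≈ 0.

Candidate B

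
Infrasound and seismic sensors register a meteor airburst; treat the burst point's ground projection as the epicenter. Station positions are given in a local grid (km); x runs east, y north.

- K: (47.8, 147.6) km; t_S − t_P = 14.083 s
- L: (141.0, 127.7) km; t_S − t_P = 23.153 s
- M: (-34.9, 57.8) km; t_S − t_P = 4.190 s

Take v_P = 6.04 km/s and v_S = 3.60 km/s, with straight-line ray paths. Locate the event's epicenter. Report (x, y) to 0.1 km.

Distance from S−P lag: d = Δt · v_P v_S / (v_P − v_S) = Δt · (6.04·3.60)/(6.04−3.60) ≈ 8.9115·Δt.
So d_K = 125.50, d_L = 206.33, d_M = 37.34 km.
Circle about each station: (x − 47.8)² + (y − 147.6)² = 125.50²; (x − 141.0)² + (y − 127.7)² = 206.33²; (x + 34.9)² + (y − 57.8)² = 37.34².
Subtracting the K equation from the L and M equations removes the quadratic terms:
186.4 x − 39.8 y = -14704.13
-165.4 x − 179.6 y = -5155.78
Solving the 2×2 system: x ≈ -60.8, y ≈ 84.7 km.
Check against K (with the unrounded x, y): √((x − 47.8)²+(y − 147.6)²) = 125.50 ≈ 125.50 km. ✓

(-60.8, 84.7)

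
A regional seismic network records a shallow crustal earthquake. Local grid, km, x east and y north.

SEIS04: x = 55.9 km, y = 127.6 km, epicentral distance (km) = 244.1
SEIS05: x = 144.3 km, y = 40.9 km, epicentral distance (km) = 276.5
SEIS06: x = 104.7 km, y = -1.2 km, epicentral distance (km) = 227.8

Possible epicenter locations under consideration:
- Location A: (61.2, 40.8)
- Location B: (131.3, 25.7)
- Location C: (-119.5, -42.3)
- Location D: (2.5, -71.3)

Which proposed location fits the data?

For each candidate, compare |candidate − station| to the reported distance:
Location A: residuals SEIS04 157.1, SEIS05 193.4, SEIS06 167.3 → max 193.4 km
Location B: residuals SEIS04 117.3, SEIS05 256.5, SEIS06 190.0 → max 256.5 km
Location C: residuals SEIS04 0.1, SEIS05 0.1, SEIS06 0.1 → max 0.1 km
Location D: residuals SEIS04 38.2, SEIS05 95.7, SEIS06 103.9 → max 103.9 km
Only Location C has all residuals ≈ 0.

Location C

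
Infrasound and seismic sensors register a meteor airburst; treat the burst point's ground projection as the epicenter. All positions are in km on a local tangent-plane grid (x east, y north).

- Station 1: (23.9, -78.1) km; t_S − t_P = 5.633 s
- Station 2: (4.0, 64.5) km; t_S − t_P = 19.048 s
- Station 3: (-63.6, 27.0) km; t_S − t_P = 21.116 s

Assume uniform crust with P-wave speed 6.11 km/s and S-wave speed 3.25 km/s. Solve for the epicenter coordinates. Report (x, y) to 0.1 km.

Distance from S−P lag: d = Δt · v_P v_S / (v_P − v_S) = Δt · (6.11·3.25)/(6.11−3.25) ≈ 6.9432·Δt.
So d_Station 1 = 39.11, d_Station 2 = 132.25, d_Station 3 = 146.61 km.
Circle about each station: (x − 23.9)² + (y + 78.1)² = 39.11²; (x − 4.0)² + (y − 64.5)² = 132.25²; (x + 63.6)² + (y − 27.0)² = 146.61².
Subtracting the Station 1 equation from the Station 2 and Station 3 equations removes the quadratic terms:
-39.8 x + 285.2 y = -18455.04
-175.0 x + 210.2 y = -21861.76
Solving the 2×2 system: x ≈ 56.7, y ≈ -56.8 km.
Check against Station 1 (with the unrounded x, y): √((x − 23.9)²+(y + 78.1)²) = 39.11 ≈ 39.11 km. ✓

(56.7, -56.8)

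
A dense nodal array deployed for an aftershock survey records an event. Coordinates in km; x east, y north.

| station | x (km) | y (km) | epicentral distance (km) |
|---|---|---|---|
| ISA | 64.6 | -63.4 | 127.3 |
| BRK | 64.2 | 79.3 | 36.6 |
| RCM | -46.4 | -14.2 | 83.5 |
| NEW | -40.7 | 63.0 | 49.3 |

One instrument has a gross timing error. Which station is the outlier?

BRK

Solve using three stations at a time. Using ISA, RCM, NEW (subtract circle equations pairwise → linear system) gives (x, y) ≈ (6.9, 50.1).
Distances from that point to each station vs reported:
  ISA: calculated 127.3 vs reported 127.3 → residual 0.0 km
  BRK: calculated 64.3 vs reported 36.6 → residual 27.7 km
  RCM: calculated 83.5 vs reported 83.5 → residual 0.0 km
  NEW: calculated 49.3 vs reported 49.3 → residual 0.0 km
ISA, RCM, NEW are mutually consistent (residuals ≈ 0); BRK is off by 27.7 km.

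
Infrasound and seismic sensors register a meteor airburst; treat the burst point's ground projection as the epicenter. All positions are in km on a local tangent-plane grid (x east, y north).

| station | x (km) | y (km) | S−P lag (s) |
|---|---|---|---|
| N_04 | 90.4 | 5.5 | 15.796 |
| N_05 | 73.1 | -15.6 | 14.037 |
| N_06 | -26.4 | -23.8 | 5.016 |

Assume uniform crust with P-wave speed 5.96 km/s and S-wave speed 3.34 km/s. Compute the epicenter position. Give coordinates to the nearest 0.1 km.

-29.3 km east, 14.2 km north

Distance from S−P lag: d = Δt · v_P v_S / (v_P − v_S) = Δt · (5.96·3.34)/(5.96−3.34) ≈ 7.5979·Δt.
So d_N_04 = 120.02, d_N_05 = 106.65, d_N_06 = 38.11 km.
Circle about each station: (x − 90.4)² + (y − 5.5)² = 120.02²; (x − 73.1)² + (y + 15.6)² = 106.65²; (x + 26.4)² + (y + 23.8)² = 38.11².
Subtracting pairs of circle equations eliminates x²+y² and gives linear equations (the radical axes):
-34.6 x − 42.2 y = 415.14
-233.6 x − 58.6 y = 6013.42
Solving the 2×2 system: x ≈ -29.3, y ≈ 14.2 km.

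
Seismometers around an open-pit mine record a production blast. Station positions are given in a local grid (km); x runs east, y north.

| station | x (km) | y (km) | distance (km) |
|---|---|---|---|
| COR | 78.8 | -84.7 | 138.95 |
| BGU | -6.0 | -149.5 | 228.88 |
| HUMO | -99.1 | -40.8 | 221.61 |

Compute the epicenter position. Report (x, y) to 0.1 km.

x ≈ 102.0 km, y ≈ 52.3 km

Circle about each station: (x − 78.8)² + (y + 84.7)² = 138.95²; (x + 6.0)² + (y + 149.5)² = 228.88²; (x + 99.1)² + (y + 40.8)² = 221.61².
Subtracting the COR equation from the BGU and HUMO equations removes the quadratic terms:
-169.6 x − 129.6 y = -24076.23
-355.8 x + 87.8 y = -31701.97
Solving the 2×2 system: x ≈ 102.0, y ≈ 52.3 km.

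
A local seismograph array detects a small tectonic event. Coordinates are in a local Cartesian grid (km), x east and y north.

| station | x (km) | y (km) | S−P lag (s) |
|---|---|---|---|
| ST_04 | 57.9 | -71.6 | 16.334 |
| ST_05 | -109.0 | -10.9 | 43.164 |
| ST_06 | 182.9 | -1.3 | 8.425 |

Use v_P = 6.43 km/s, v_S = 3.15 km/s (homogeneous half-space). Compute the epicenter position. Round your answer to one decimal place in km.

Distance from S−P lag: d = Δt · v_P v_S / (v_P − v_S) = Δt · (6.43·3.15)/(6.43−3.15) ≈ 6.1752·Δt.
So d_ST_04 = 100.86, d_ST_05 = 266.54, d_ST_06 = 52.03 km.
Circle about each station: (x − 57.9)² + (y + 71.6)² = 100.86²; (x + 109.0)² + (y + 10.9)² = 266.54²; (x − 182.9)² + (y + 1.3)² = 52.03².
Subtracting the ST_04 equation from the ST_05 and ST_06 equations removes the quadratic terms:
-333.8 x + 121.4 y = -57349.99
250.0 x + 140.6 y = 32440.75
Solving the 2×2 system: x ≈ 155.3, y ≈ -45.4 km.

x ≈ 155.3 km, y ≈ -45.4 km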